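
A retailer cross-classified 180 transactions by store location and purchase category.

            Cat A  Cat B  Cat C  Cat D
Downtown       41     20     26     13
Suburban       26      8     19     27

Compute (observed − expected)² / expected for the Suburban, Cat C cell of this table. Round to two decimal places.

Row total (Suburban) = 80; column total (Cat C) = 45; N = 180.
Expected count E = 80 × 45 / 180 = 20.000.
Contribution = (O − E)²/E = (19 − 20.000)² / 20.000 = 0.05.

0.05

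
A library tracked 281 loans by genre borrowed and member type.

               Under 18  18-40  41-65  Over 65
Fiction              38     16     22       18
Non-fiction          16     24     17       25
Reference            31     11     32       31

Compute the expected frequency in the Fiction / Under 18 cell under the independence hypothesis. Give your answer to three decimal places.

Row total (Fiction) = 94; column total (Under 18) = 85; grand total N = 281.
Expected count = (row total × column total) / N = 94 × 85 / 281 = 28.434.

28.434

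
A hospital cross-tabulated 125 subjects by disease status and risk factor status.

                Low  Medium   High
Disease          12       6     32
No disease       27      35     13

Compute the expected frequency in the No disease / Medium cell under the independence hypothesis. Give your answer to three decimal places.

Row total (No disease) = 75; column total (Medium) = 41; grand total N = 125.
Expected count = (row total × column total) / N = 75 × 41 / 125 = 24.600.

24.600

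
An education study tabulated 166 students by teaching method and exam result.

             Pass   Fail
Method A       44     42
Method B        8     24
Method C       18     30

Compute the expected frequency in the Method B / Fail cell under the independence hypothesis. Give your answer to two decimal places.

Row total (Method B) = 32; column total (Fail) = 96; grand total N = 166.
Expected count = (row total × column total) / N = 32 × 96 / 166 = 18.51.

18.51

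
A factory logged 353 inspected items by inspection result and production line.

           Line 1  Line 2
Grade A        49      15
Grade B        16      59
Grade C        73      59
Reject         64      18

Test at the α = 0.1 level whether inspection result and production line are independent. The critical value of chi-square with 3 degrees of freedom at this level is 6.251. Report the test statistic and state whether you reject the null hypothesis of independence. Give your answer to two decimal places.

Row totals: 64, 75, 132, 82. Column totals: 202, 151. Grand total N = 353.
Expected counts (row total × column total / N):
  Grade A, Line 1: 64×202/353 = 36.6232
  Grade A, Line 2: 64×151/353 = 27.3768
  Grade B, Line 1: 75×202/353 = 42.9178
  Grade B, Line 2: 75×151/353 = 32.0822
  Grade C, Line 1: 132×202/353 = 75.5354
  Grade C, Line 2: 132×151/353 = 56.4646
  Reject, Line 1: 82×202/353 = 46.9235
  Reject, Line 2: 82×151/353 = 35.0765
Contributions (O − E)²/E:
  (49 − 36.6232)²/36.6232 = 4.1827
  (15 − 27.3768)²/27.3768 = 5.5954
  (16 − 42.9178)²/42.9178 = 16.8827
  (59 − 32.0822)²/32.0822 = 22.5847
  (73 − 75.5354)²/75.5354 = 0.0851
  (59 − 56.4646)²/56.4646 = 0.1138
  (64 − 46.9235)²/46.9235 = 6.2145
  (18 − 35.0765)²/35.0765 = 8.3135
χ² = 4.1827 + 5.5954 + 16.8827 + 22.5847 + 0.0851 + 0.1138 + 6.2145 + 8.3135 = 63.97
df = (4−1)(2−1) = 3. Since 63.97 > 6.251, reject the null hypothesis of independence at α = 0.1.

63.97; reject H₀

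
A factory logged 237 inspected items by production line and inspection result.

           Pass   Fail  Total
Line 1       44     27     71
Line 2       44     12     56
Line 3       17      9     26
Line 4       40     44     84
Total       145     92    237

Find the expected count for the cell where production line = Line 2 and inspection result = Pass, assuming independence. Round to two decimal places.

34.26

Row total (Line 2) = 56; column total (Pass) = 145; grand total N = 237.
Expected count = (row total × column total) / N = 56 × 145 / 237 = 34.26.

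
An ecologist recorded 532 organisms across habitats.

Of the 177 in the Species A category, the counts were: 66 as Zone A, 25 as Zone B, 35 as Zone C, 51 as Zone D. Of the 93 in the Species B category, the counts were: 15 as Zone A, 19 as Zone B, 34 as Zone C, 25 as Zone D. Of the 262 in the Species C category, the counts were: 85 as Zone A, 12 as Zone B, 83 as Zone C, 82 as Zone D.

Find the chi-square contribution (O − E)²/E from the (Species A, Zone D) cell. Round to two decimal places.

0.05

Row total (Species A) = 177; column total (Zone D) = 158; N = 532.
Expected count E = 177 × 158 / 532 = 52.568.
Contribution = (O − E)²/E = (51 − 52.568)² / 52.568 = 0.05.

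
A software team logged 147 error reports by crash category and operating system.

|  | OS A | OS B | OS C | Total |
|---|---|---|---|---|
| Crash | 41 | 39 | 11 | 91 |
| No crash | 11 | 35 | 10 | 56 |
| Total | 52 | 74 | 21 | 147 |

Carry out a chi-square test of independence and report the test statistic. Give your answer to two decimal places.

9.79

Grand total N = 147.
Expected counts (row total × column total / N):
  Crash, OS A: 91×52/147 = 32.1905
  Crash, OS B: 91×74/147 = 45.8095
  Crash, OS C: 91×21/147 = 13.0000
  No crash, OS A: 56×52/147 = 19.8095
  No crash, OS B: 56×74/147 = 28.1905
  No crash, OS C: 56×21/147 = 8.0000
Contributions (O − E)²/E:
  (41 − 32.1905)²/32.1905 = 2.4109
  (39 − 45.8095)²/45.8095 = 1.0122
  (11 − 13.0000)²/13.0000 = 0.3077
  (11 − 19.8095)²/19.8095 = 3.9177
  (35 − 28.1905)²/28.1905 = 1.6449
  (10 − 8.0000)²/8.0000 = 0.5000
χ² = 2.4109 + 1.0122 + 0.3077 + 3.9177 + 1.6449 + 0.5000 = 9.79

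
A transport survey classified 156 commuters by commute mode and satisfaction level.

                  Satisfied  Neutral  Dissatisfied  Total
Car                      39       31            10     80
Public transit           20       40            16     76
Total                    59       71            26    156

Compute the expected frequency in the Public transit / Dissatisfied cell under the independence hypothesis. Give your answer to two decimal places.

12.67

Row total (Public transit) = 76; column total (Dissatisfied) = 26; grand total N = 156.
Expected count = (row total × column total) / N = 76 × 26 / 156 = 12.67.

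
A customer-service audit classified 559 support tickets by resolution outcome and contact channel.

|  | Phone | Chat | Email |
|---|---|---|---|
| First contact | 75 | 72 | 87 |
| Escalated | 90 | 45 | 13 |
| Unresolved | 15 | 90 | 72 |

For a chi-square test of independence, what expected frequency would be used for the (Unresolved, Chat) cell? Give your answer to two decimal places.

65.54

Row total (Unresolved) = 177; column total (Chat) = 207; grand total N = 559.
Expected count = (row total × column total) / N = 177 × 207 / 559 = 65.54.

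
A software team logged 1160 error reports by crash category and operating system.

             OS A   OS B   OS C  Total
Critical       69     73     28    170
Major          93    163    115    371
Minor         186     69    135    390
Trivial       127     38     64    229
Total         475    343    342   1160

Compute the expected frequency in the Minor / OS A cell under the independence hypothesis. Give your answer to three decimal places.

Row total (Minor) = 390; column total (OS A) = 475; grand total N = 1160.
Expected count = (row total × column total) / N = 390 × 475 / 1160 = 159.698.

159.698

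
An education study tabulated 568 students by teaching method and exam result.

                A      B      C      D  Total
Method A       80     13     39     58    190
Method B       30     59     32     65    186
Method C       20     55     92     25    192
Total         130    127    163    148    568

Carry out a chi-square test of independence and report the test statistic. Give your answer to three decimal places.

135.878

Grand total N = 568.
Expected counts (row total × column total / N):
  Method A, A: 190×130/568 = 43.4859
  Method A, B: 190×127/568 = 42.4824
  Method A, C: 190×163/568 = 54.5246
  Method A, D: 190×148/568 = 49.5070
  Method B, A: 186×130/568 = 42.5704
  Method B, B: 186×127/568 = 41.5880
  Method B, C: 186×163/568 = 53.3768
  Method B, D: 186×148/568 = 48.4648
  Method C, A: 192×130/568 = 43.9437
  Method C, B: 192×127/568 = 42.9296
  Method C, C: 192×163/568 = 55.0986
  Method C, D: 192×148/568 = 50.0282
Contributions (O − E)²/E:
  (80 − 43.4859)²/43.4859 = 30.6600
  (13 − 42.4824)²/42.4824 = 20.4605
  (39 − 54.5246)²/54.5246 = 4.4203
  (58 − 49.5070)²/49.5070 = 1.4570
  (30 − 42.5704)²/42.5704 = 3.7119
  (59 − 41.5880)²/41.5880 = 7.2900
  (32 − 53.3768)²/53.3768 = 8.5612
  (65 − 48.4648)²/48.4648 = 5.6415
  (20 − 43.9437)²/43.9437 = 13.0463
  (55 − 42.9296)²/42.9296 = 3.3938
  (92 − 55.0986)²/55.0986 = 24.7141
  (25 − 50.0282)²/50.0282 = 12.5212
χ² = 30.6600 + 20.4605 + 4.4203 + 1.4570 + 3.7119 + 7.2900 + 8.5612 + 5.6415 + 13.0463 + 3.3938 + 24.7141 + 12.5212 = 135.878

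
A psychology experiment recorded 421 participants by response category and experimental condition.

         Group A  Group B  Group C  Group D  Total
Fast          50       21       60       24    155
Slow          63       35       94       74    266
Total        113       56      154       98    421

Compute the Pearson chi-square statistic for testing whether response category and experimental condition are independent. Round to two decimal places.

9.40

Grand total N = 421.
Expected counts (row total × column total / N):
  Fast, Group A: 155×113/421 = 41.6033
  Fast, Group B: 155×56/421 = 20.6176
  Fast, Group C: 155×154/421 = 56.6983
  Fast, Group D: 155×98/421 = 36.0808
  Slow, Group A: 266×113/421 = 71.3967
  Slow, Group B: 266×56/421 = 35.3824
  Slow, Group C: 266×154/421 = 97.3017
  Slow, Group D: 266×98/421 = 61.9192
Contributions (O − E)²/E:
  (50 − 41.6033)²/41.6033 = 1.6947
  (21 − 20.6176)²/20.6176 = 0.0071
  (60 − 56.6983)²/56.6983 = 0.1923
  (24 − 36.0808)²/36.0808 = 4.0450
  (63 − 71.3967)²/71.3967 = 0.9875
  (35 − 35.3824)²/35.3824 = 0.0041
  (94 − 97.3017)²/97.3017 = 0.1120
  (74 − 61.9192)²/61.9192 = 2.3570
χ² = 1.6947 + 0.0071 + 0.1923 + 4.0450 + 0.9875 + 0.0041 + 0.1120 + 2.3570 = 9.40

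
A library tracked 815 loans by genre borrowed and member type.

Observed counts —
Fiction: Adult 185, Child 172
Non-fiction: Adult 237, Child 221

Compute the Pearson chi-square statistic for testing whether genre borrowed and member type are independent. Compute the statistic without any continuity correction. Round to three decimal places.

Row totals: 357, 458. Column totals: 422, 393. Grand total N = 815.
Expected counts (row total × column total / N):
  Fiction, Adult: 357×422/815 = 184.8515
  Fiction, Child: 357×393/815 = 172.1485
  Non-fiction, Adult: 458×422/815 = 237.1485
  Non-fiction, Child: 458×393/815 = 220.8515
Contributions (O − E)²/E:
  (185 − 184.8515)²/184.8515 = 0.0001
  (172 − 172.1485)²/172.1485 = 0.0001
  (237 − 237.1485)²/237.1485 = 0.0001
  (221 − 220.8515)²/220.8515 = 0.0001
χ² = 0.0001 + 0.0001 + 0.0001 + 0.0001 = 0.000

0.000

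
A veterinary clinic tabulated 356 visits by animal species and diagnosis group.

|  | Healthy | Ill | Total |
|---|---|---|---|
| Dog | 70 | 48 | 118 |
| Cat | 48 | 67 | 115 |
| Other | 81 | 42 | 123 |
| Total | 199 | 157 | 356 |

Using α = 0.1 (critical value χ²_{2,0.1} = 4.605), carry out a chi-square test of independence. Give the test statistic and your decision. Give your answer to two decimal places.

Grand total N = 356.
Expected counts (row total × column total / N):
  Dog, Healthy: 118×199/356 = 65.961
  Dog, Ill: 118×157/356 = 52.039
  Cat, Healthy: 115×199/356 = 64.284
  Cat, Ill: 115×157/356 = 50.716
  Other, Healthy: 123×199/356 = 68.756
  Other, Ill: 123×157/356 = 54.244
Contributions (O − E)²/E:
  (70 − 65.961)²/65.961 = 0.2473
  (48 − 52.039)²/52.039 = 0.3135
  (48 − 64.284)²/64.284 = 4.1250
  (67 − 50.716)²/50.716 = 5.2285
  (81 − 68.756)²/68.756 = 2.1804
  (42 − 54.244)²/54.244 = 2.7637
χ² = 0.2473 + 0.3135 + 4.1250 + 5.2285 + 2.1804 + 2.7637 = 14.86
df = (3−1)(2−1) = 2. Since 14.86 > 4.605, reject the null hypothesis of independence at α = 0.1.

14.86; reject H₀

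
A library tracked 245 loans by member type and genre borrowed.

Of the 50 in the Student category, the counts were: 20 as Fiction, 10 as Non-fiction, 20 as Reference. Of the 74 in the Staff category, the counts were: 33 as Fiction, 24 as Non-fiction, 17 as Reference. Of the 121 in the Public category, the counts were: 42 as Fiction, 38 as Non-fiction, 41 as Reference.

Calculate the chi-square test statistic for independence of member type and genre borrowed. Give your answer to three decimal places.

6.114

Row totals: 50, 74, 121. Column totals: 95, 72, 78. Grand total N = 245.
Expected counts (row total × column total / N):
  Student, Fiction: 50×95/245 = 19.3878
  Student, Non-fiction: 50×72/245 = 14.6939
  Student, Reference: 50×78/245 = 15.9184
  Staff, Fiction: 74×95/245 = 28.6939
  Staff, Non-fiction: 74×72/245 = 21.7469
  Staff, Reference: 74×78/245 = 23.5592
  Public, Fiction: 121×95/245 = 46.9184
  Public, Non-fiction: 121×72/245 = 35.5592
  Public, Reference: 121×78/245 = 38.5224
Contributions (O − E)²/E:
  (20 − 19.3878)²/19.3878 = 0.0193
  (10 − 14.6939)²/14.6939 = 1.4994
  (20 − 15.9184)²/15.9184 = 1.0466
  (33 − 28.6939)²/28.6939 = 0.6462
  (24 − 21.7469)²/21.7469 = 0.2334
  (17 − 23.5592)²/23.5592 = 1.8262
  (42 − 46.9184)²/46.9184 = 0.5156
  (38 − 35.5592)²/35.5592 = 0.1675
  (41 − 38.5224)²/38.5224 = 0.1593
χ² = 0.0193 + 1.4994 + 1.0466 + 0.6462 + 0.2334 + 1.8262 + 0.5156 + 0.1675 + 0.1593 = 6.114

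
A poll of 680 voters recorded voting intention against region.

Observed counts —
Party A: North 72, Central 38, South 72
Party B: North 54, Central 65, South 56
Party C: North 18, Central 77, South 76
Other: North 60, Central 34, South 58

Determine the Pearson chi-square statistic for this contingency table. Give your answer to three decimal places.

Row totals: 182, 175, 171, 152. Column totals: 204, 214, 262. Grand total N = 680.
Expected counts (row total × column total / N):
  Party A, North: 182×204/680 = 54.6000
  Party A, Central: 182×214/680 = 57.2765
  Party A, South: 182×262/680 = 70.1235
  Party B, North: 175×204/680 = 52.5000
  Party B, Central: 175×214/680 = 55.0735
  Party B, South: 175×262/680 = 67.4265
  Party C, North: 171×204/680 = 51.3000
  Party C, Central: 171×214/680 = 53.8147
  Party C, South: 171×262/680 = 65.8853
  Other, North: 152×204/680 = 45.6000
  Other, Central: 152×214/680 = 47.8353
  Other, South: 152×262/680 = 58.5647
Contributions (O − E)²/E:
  (72 − 54.6000)²/54.6000 = 5.5451
  (38 − 57.2765)²/57.2765 = 6.4875
  (72 − 70.1235)²/70.1235 = 0.0502
  (54 − 52.5000)²/52.5000 = 0.0429
  (65 − 55.0735)²/55.0735 = 1.7892
  (56 − 67.4265)²/67.4265 = 1.9364
  (18 − 51.3000)²/51.3000 = 21.6158
  (77 − 53.8147)²/53.8147 = 9.9891
  (76 − 65.8853)²/65.8853 = 1.5528
  (60 − 45.6000)²/45.6000 = 4.5474
  (34 − 47.8353)²/47.8353 = 4.0016
  (58 − 58.5647)²/58.5647 = 0.0054
χ² = 5.5451 + 6.4875 + 0.0502 + 0.0429 + 1.7892 + 1.9364 + 21.6158 + 9.9891 + 1.5528 + 4.5474 + 4.0016 + 0.0054 = 57.563

57.563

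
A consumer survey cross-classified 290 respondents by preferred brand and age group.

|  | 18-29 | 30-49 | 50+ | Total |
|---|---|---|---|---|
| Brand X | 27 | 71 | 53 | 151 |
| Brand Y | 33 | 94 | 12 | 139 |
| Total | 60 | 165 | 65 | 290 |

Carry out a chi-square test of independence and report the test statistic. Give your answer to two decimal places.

Grand total N = 290.
Expected counts (row total × column total / N):
  Brand X, 18-29: 151×60/290 = 31.241
  Brand X, 30-49: 151×165/290 = 85.914
  Brand X, 50+: 151×65/290 = 33.845
  Brand Y, 18-29: 139×60/290 = 28.759
  Brand Y, 30-49: 139×165/290 = 79.086
  Brand Y, 50+: 139×65/290 = 31.155
Contributions (O − E)²/E:
  (27 − 31.241)²/31.241 = 0.5757
  (71 − 85.914)²/85.914 = 2.5890
  (53 − 33.845)²/33.845 = 10.8410
  (33 − 28.759)²/28.759 = 0.6254
  (94 − 79.086)²/79.086 = 2.8125
  (12 − 31.155)²/31.155 = 11.7771
χ² = 0.5757 + 2.5890 + 10.8410 + 0.6254 + 2.8125 + 11.7771 = 29.22

29.22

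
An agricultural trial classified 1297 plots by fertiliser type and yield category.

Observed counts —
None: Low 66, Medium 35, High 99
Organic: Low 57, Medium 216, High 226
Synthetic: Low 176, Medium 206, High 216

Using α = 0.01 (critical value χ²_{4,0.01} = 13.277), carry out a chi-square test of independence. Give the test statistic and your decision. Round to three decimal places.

84.477; reject H₀

Row totals: 200, 499, 598. Column totals: 299, 457, 541. Grand total N = 1297.
Expected counts (row total × column total / N):
  None, Low: 200×299/1297 = 46.1064
  None, Medium: 200×457/1297 = 70.4703
  None, High: 200×541/1297 = 83.4233
  Organic, Low: 499×299/1297 = 115.0355
  Organic, Medium: 499×457/1297 = 175.8234
  Organic, High: 499×541/1297 = 208.1411
  Synthetic, Low: 598×299/1297 = 137.8581
  Synthetic, Medium: 598×457/1297 = 210.7062
  Synthetic, High: 598×541/1297 = 249.4356
Contributions (O − E)²/E:
  (66 − 46.1064)²/46.1064 = 8.5835
  (35 − 70.4703)²/70.4703 = 17.8535
  (99 − 83.4233)²/83.4233 = 2.9085
  (57 − 115.0355)²/115.0355 = 29.2790
  (216 − 175.8234)²/175.8234 = 9.1806
  (226 − 208.1411)²/208.1411 = 1.5323
  (176 − 137.8581)²/137.8581 = 10.5529
  (206 − 210.7062)²/210.7062 = 0.1051
  (216 − 249.4356)²/249.4356 = 4.4819
χ² = 8.5835 + 17.8535 + 2.9085 + 29.2790 + 9.1806 + 1.5323 + 10.5529 + 0.1051 + 4.4819 = 84.477
df = (3−1)(3−1) = 4. Since 84.477 > 13.277, reject the null hypothesis of independence at α = 0.01.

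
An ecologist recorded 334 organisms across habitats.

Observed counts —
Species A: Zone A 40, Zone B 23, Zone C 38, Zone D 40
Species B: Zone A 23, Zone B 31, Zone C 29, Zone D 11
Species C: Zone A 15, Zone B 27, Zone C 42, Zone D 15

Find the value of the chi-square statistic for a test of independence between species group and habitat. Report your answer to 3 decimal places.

Row totals: 141, 94, 99. Column totals: 78, 81, 109, 66. Grand total N = 334.
Expected counts (row total × column total / N):
  Species A, Zone A: 141×78/334 = 32.9281
  Species A, Zone B: 141×81/334 = 34.1946
  Species A, Zone C: 141×109/334 = 46.0150
  Species A, Zone D: 141×66/334 = 27.8623
  Species B, Zone A: 94×78/334 = 21.9521
  Species B, Zone B: 94×81/334 = 22.7964
  Species B, Zone C: 94×109/334 = 30.6766
  Species B, Zone D: 94×66/334 = 18.5749
  Species C, Zone A: 99×78/334 = 23.1198
  Species C, Zone B: 99×81/334 = 24.0090
  Species C, Zone C: 99×109/334 = 32.3084
  Species C, Zone D: 99×66/334 = 19.5629
Contributions (O − E)²/E:
  (40 − 32.9281)²/32.9281 = 1.5188
  (23 − 34.1946)²/34.1946 = 3.6649
  (38 − 46.0150)²/46.0150 = 1.3961
  (40 − 27.8623)²/27.8623 = 5.2876
  (23 − 21.9521)²/21.9521 = 0.0500
  (31 − 22.7964)²/22.7964 = 2.9522
  (29 − 30.6766)²/30.6766 = 0.0916
  (11 − 18.5749)²/18.5749 = 3.0891
  (15 − 23.1198)²/23.1198 = 2.8517
  (27 − 24.0090)²/24.0090 = 0.3726
  (42 − 32.3084)²/32.3084 = 2.9072
  (15 − 19.5629)²/19.5629 = 1.0643
χ² = 1.5188 + 3.6649 + 1.3961 + 5.2876 + 0.0500 + 2.9522 + 0.0916 + 3.0891 + 2.8517 + 0.3726 + 2.9072 + 1.0643 = 25.246

25.246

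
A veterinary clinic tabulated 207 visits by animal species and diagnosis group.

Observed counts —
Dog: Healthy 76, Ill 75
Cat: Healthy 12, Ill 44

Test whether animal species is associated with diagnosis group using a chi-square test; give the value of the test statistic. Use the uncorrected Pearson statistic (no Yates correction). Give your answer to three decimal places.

Row totals: 151, 56. Column totals: 88, 119. Grand total N = 207.
Expected counts (row total × column total / N):
  Dog, Healthy: 151×88/207 = 64.1932
  Dog, Ill: 151×119/207 = 86.8068
  Cat, Healthy: 56×88/207 = 23.8068
  Cat, Ill: 56×119/207 = 32.1932
Contributions (O − E)²/E:
  (76 − 64.1932)²/64.1932 = 2.1716
  (75 − 86.8068)²/86.8068 = 1.6059
  (12 − 23.8068)²/23.8068 = 5.8555
  (44 − 32.1932)²/32.1932 = 4.3301
χ² = 2.1716 + 1.6059 + 5.8555 + 4.3301 = 13.963

13.963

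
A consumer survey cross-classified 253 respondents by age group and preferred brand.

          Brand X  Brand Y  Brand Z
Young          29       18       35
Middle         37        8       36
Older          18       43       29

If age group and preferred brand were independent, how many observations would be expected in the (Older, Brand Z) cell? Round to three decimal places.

35.573

Row total (Older) = 90; column total (Brand Z) = 100; grand total N = 253.
Expected count = (row total × column total) / N = 90 × 100 / 253 = 35.573.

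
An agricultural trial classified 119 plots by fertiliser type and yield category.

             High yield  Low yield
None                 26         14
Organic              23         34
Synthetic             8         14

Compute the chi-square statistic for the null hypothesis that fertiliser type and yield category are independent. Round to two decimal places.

7.16

Row totals: 40, 57, 22. Column totals: 57, 62. Grand total N = 119.
Expected counts (row total × column total / N):
  None, High yield: 40×57/119 = 19.1597
  None, Low yield: 40×62/119 = 20.8403
  Organic, High yield: 57×57/119 = 27.3025
  Organic, Low yield: 57×62/119 = 29.6975
  Synthetic, High yield: 22×57/119 = 10.5378
  Synthetic, Low yield: 22×62/119 = 11.4622
Contributions (O − E)²/E:
  (26 − 19.1597)²/19.1597 = 2.4421
  (14 − 20.8403)²/20.8403 = 2.2452
  (23 − 27.3025)²/27.3025 = 0.6780
  (34 − 29.6975)²/29.6975 = 0.6233
  (8 − 10.5378)²/10.5378 = 0.6112
  (14 − 11.4622)²/11.4622 = 0.5619
χ² = 2.4421 + 2.2452 + 0.6780 + 0.6233 + 0.6112 + 0.5619 = 7.16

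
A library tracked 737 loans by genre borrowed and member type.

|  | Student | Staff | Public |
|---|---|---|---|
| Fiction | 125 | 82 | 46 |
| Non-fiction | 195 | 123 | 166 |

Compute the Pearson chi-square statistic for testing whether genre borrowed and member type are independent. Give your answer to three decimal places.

21.108

Row totals: 253, 484. Column totals: 320, 205, 212. Grand total N = 737.
Expected counts (row total × column total / N):
  Fiction, Student: 253×320/737 = 109.8507
  Fiction, Staff: 253×205/737 = 70.3731
  Fiction, Public: 253×212/737 = 72.7761
  Non-fiction, Student: 484×320/737 = 210.1493
  Non-fiction, Staff: 484×205/737 = 134.6269
  Non-fiction, Public: 484×212/737 = 139.2239
Contributions (O − E)²/E:
  (125 − 109.8507)²/109.8507 = 2.0892
  (82 − 70.3731)²/70.3731 = 1.9210
  (46 − 72.7761)²/72.7761 = 9.8516
  (195 − 210.1493)²/210.1493 = 1.0921
  (123 − 134.6269)²/134.6269 = 1.0041
  (166 − 139.2239)²/139.2239 = 5.1497
χ² = 2.0892 + 1.9210 + 9.8516 + 1.0921 + 1.0041 + 5.1497 = 21.108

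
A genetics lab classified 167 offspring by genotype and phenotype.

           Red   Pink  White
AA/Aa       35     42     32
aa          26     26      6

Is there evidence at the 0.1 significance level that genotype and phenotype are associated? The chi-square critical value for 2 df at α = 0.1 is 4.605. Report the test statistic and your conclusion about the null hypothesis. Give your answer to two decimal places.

Row totals: 109, 58. Column totals: 61, 68, 38. Grand total N = 167.
Expected counts (row total × column total / N):
  AA/Aa, Red: 109×61/167 = 39.814
  AA/Aa, Pink: 109×68/167 = 44.383
  AA/Aa, White: 109×38/167 = 24.802
  aa, Red: 58×61/167 = 21.186
  aa, Pink: 58×68/167 = 23.617
  aa, White: 58×38/167 = 13.198
Contributions (O − E)²/E:
  (35 − 39.814)²/39.814 = 0.5821
  (42 − 44.383)²/44.383 = 0.1279
  (32 − 24.802)²/24.802 = 2.0890
  (26 − 21.186)²/21.186 = 1.0939
  (26 − 23.617)²/23.617 = 0.2404
  (6 − 13.198)²/13.198 = 3.9257
χ² = 0.5821 + 0.1279 + 2.0890 + 1.0939 + 0.2404 + 3.9257 = 8.06
df = (2−1)(3−1) = 2. Since 8.06 > 4.605, reject the null hypothesis of independence at α = 0.1.

8.06; reject H₀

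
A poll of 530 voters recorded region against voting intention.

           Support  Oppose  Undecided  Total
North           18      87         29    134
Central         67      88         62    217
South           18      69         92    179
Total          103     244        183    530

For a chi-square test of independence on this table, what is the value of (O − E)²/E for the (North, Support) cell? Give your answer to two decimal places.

2.48

Row total (North) = 134; column total (Support) = 103; N = 530.
Expected count E = 134 × 103 / 530 = 26.042.
Contribution = (O − E)²/E = (18 − 26.042)² / 26.042 = 2.48.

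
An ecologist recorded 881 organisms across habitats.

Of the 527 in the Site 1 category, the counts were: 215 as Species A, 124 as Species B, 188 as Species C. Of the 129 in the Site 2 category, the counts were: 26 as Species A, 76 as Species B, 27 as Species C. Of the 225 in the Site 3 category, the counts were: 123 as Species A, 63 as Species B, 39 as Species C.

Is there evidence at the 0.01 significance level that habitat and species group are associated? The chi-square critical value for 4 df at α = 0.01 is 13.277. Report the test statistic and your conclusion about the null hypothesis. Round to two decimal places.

Row totals: 527, 129, 225. Column totals: 364, 263, 254. Grand total N = 881.
Expected counts (row total × column total / N):
  Site 1, Species A: 527×364/881 = 217.739
  Site 1, Species B: 527×263/881 = 157.322
  Site 1, Species C: 527×254/881 = 151.939
  Site 2, Species A: 129×364/881 = 53.299
  Site 2, Species B: 129×263/881 = 38.510
  Site 2, Species C: 129×254/881 = 37.192
  Site 3, Species A: 225×364/881 = 92.963
  Site 3, Species B: 225×263/881 = 67.168
  Site 3, Species C: 225×254/881 = 64.869
Contributions (O − E)²/E:
  (215 − 217.739)²/217.739 = 0.0345
  (124 − 157.322)²/157.322 = 7.0579
  (188 − 151.939)²/151.939 = 8.5587
  (26 − 53.299)²/53.299 = 13.9822
  (76 − 38.510)²/38.510 = 36.4970
  (27 − 37.192)²/37.192 = 2.7930
  (123 − 92.963)²/92.963 = 9.7052
  (63 − 67.168)²/67.168 = 0.2586
  (39 − 64.869)²/64.869 = 10.3163
χ² = 0.0345 + 7.0579 + 8.5587 + 13.9822 + 36.4970 + 2.7930 + 9.7052 + 0.2586 + 10.3163 = 89.20
df = (3−1)(3−1) = 4. Since 89.20 > 13.277, reject the null hypothesis of independence at α = 0.01.

89.20; reject H₀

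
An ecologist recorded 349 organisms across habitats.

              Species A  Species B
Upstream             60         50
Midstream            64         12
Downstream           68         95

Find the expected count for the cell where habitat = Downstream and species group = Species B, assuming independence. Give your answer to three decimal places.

73.327

Row total (Downstream) = 163; column total (Species B) = 157; grand total N = 349.
Expected count = (row total × column total) / N = 163 × 157 / 349 = 73.327.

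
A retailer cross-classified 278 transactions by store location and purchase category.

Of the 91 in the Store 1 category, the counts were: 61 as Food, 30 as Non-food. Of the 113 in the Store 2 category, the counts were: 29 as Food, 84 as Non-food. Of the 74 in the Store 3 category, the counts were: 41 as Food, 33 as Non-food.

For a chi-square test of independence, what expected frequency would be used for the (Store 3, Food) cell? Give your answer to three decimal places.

34.871

Row total (Store 3) = 74; column total (Food) = 131; grand total N = 278.
Expected count = (row total × column total) / N = 74 × 131 / 278 = 34.871.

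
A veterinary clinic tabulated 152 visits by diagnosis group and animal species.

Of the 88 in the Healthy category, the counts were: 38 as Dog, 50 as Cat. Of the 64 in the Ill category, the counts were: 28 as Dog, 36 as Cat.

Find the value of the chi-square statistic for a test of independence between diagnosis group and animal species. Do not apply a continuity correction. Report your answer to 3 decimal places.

0.005

Row totals: 88, 64. Column totals: 66, 86. Grand total N = 152.
Expected counts (row total × column total / N):
  Healthy, Dog: 88×66/152 = 38.2105
  Healthy, Cat: 88×86/152 = 49.7895
  Ill, Dog: 64×66/152 = 27.7895
  Ill, Cat: 64×86/152 = 36.2105
Contributions (O − E)²/E:
  (38 − 38.2105)²/38.2105 = 0.0012
  (50 − 49.7895)²/49.7895 = 0.0009
  (28 − 27.7895)²/27.7895 = 0.0016
  (36 − 36.2105)²/36.2105 = 0.0012
χ² = 0.0012 + 0.0009 + 0.0016 + 0.0012 = 0.005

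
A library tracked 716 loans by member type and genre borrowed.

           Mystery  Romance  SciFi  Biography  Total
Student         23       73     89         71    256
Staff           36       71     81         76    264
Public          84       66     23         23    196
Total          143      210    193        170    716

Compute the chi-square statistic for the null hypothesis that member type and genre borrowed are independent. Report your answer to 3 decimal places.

114.481

Grand total N = 716.
Expected counts (row total × column total / N):
  Student, Mystery: 256×143/716 = 51.1285
  Student, Romance: 256×210/716 = 75.0838
  Student, SciFi: 256×193/716 = 69.0056
  Student, Biography: 256×170/716 = 60.7821
  Staff, Mystery: 264×143/716 = 52.7263
  Staff, Romance: 264×210/716 = 77.4302
  Staff, SciFi: 264×193/716 = 71.1620
  Staff, Biography: 264×170/716 = 62.6816
  Public, Mystery: 196×143/716 = 39.1453
  Public, Romance: 196×210/716 = 57.4860
  Public, SciFi: 196×193/716 = 52.8324
  Public, Biography: 196×170/716 = 46.5363
Contributions (O − E)²/E:
  (23 − 51.1285)²/51.1285 = 15.4750
  (73 − 75.0838)²/75.0838 = 0.0578
  (89 − 69.0056)²/69.0056 = 5.7934
  (71 − 60.7821)²/60.7821 = 1.7177
  (36 − 52.7263)²/52.7263 = 5.3061
  (71 − 77.4302)²/77.4302 = 0.5340
  (81 − 71.1620)²/71.1620 = 1.3601
  (76 − 62.6816)²/62.6816 = 2.8299
  (84 − 39.1453)²/39.1453 = 51.3968
  (66 − 57.4860)²/57.4860 = 1.2610
  (23 − 52.8324)²/52.8324 = 16.8452
  (23 − 46.5363)²/46.5363 = 11.9038
χ² = 15.4750 + 0.0578 + 5.7934 + 1.7177 + 5.3061 + 0.5340 + 1.3601 + 2.8299 + 51.3968 + 1.2610 + 16.8452 + 11.9038 = 114.481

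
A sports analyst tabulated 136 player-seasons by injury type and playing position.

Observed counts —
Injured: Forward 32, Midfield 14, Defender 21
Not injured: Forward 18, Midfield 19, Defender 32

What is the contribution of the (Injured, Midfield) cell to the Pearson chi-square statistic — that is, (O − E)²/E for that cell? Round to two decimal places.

Row total (Injured) = 67; column total (Midfield) = 33; N = 136.
Expected count E = 67 × 33 / 136 = 16.257.
Contribution = (O − E)²/E = (14 − 16.257)² / 16.257 = 0.31.

0.31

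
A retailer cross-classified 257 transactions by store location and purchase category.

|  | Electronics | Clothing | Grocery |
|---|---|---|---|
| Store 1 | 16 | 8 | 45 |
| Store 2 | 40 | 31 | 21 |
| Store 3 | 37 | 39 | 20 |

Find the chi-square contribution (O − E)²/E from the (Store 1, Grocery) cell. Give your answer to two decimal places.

Row total (Store 1) = 69; column total (Grocery) = 86; N = 257.
Expected count E = 69 × 86 / 257 = 23.089.
Contribution = (O − E)²/E = (45 − 23.089)² / 23.089 = 20.79.

20.79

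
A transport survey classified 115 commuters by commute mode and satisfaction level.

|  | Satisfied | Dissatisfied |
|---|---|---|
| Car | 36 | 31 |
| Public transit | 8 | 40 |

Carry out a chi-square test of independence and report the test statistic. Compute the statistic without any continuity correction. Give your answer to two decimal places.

Row totals: 67, 48. Column totals: 44, 71. Grand total N = 115.
Expected counts (row total × column total / N):
  Car, Satisfied: 67×44/115 = 25.635
  Car, Dissatisfied: 67×71/115 = 41.365
  Public transit, Satisfied: 48×44/115 = 18.365
  Public transit, Dissatisfied: 48×71/115 = 29.635
Contributions (O − E)²/E:
  (36 − 25.635)²/25.635 = 4.1909
  (31 − 41.365)²/41.365 = 2.5972
  (8 − 18.365)²/18.365 = 5.8499
  (40 − 29.635)²/29.635 = 3.6252
χ² = 4.1909 + 2.5972 + 5.8499 + 3.6252 = 16.26

16.26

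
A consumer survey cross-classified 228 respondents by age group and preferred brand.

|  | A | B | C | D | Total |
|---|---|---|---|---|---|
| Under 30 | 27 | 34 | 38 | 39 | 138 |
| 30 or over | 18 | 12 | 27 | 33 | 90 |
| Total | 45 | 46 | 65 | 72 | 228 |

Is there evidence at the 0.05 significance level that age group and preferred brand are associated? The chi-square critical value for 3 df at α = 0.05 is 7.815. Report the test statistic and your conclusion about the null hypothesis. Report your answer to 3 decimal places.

4.790; fail to reject H₀

Grand total N = 228.
Expected counts (row total × column total / N):
  Under 30, A: 138×45/228 = 27.2368
  Under 30, B: 138×46/228 = 27.8421
  Under 30, C: 138×65/228 = 39.3421
  Under 30, D: 138×72/228 = 43.5789
  30 or over, A: 90×45/228 = 17.7632
  30 or over, B: 90×46/228 = 18.1579
  30 or over, C: 90×65/228 = 25.6579
  30 or over, D: 90×72/228 = 28.4211
Contributions (O − E)²/E:
  (27 − 27.2368)²/27.2368 = 0.0021
  (34 − 27.8421)²/27.8421 = 1.3620
  (38 − 39.3421)²/39.3421 = 0.0458
  (39 − 43.5789)²/43.5789 = 0.4811
  (18 − 17.7632)²/17.7632 = 0.0032
  (12 − 18.1579)²/18.1579 = 2.0883
  (27 − 25.6579)²/25.6579 = 0.0702
  (33 − 28.4211)²/28.4211 = 0.7377
χ² = 0.0021 + 1.3620 + 0.0458 + 0.4811 + 0.0032 + 2.0883 + 0.0702 + 0.7377 = 4.790
df = (2−1)(4−1) = 3. Since 4.790 < 7.815, fail to reject the null hypothesis of independence at α = 0.05.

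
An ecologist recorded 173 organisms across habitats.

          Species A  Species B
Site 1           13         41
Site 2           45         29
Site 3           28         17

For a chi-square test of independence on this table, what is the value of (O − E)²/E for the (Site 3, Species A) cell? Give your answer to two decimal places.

Row total (Site 3) = 45; column total (Species A) = 86; N = 173.
Expected count E = 45 × 86 / 173 = 22.370.
Contribution = (O − E)²/E = (28 − 22.370)² / 22.370 = 1.42.

1.42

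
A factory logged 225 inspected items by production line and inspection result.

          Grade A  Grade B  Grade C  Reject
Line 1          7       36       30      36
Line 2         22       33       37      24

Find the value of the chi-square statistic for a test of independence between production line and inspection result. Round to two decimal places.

Row totals: 109, 116. Column totals: 29, 69, 67, 60. Grand total N = 225.
Expected counts (row total × column total / N):
  Line 1, Grade A: 109×29/225 = 14.049
  Line 1, Grade B: 109×69/225 = 33.427
  Line 1, Grade C: 109×67/225 = 32.458
  Line 1, Reject: 109×60/225 = 29.067
  Line 2, Grade A: 116×29/225 = 14.951
  Line 2, Grade B: 116×69/225 = 35.573
  Line 2, Grade C: 116×67/225 = 34.542
  Line 2, Reject: 116×60/225 = 30.933
Contributions (O − E)²/E:
  (7 − 14.049)²/14.049 = 3.5368
  (36 − 33.427)²/33.427 = 0.1981
  (30 − 32.458)²/32.458 = 0.1861
  (36 − 29.067)²/29.067 = 1.6536
  (22 − 14.951)²/14.951 = 3.3234
  (33 − 35.573)²/35.573 = 0.1861
  (37 − 34.542)²/34.542 = 0.1749
  (24 − 30.933)²/30.933 = 1.5539
χ² = 3.5368 + 0.1981 + 0.1861 + 1.6536 + 3.3234 + 0.1861 + 0.1749 + 1.5539 = 10.81

10.81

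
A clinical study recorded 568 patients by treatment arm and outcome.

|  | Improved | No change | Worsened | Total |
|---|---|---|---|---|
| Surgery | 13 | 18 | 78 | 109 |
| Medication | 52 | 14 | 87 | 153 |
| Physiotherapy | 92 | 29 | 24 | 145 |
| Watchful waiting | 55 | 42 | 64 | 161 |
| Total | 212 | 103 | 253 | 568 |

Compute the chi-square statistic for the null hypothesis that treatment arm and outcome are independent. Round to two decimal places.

108.51

Grand total N = 568.
Expected counts (row total × column total / N):
  Surgery, Improved: 109×212/568 = 40.683
  Surgery, No change: 109×103/568 = 19.766
  Surgery, Worsened: 109×253/568 = 48.551
  Medication, Improved: 153×212/568 = 57.106
  Medication, No change: 153×103/568 = 27.745
  Medication, Worsened: 153×253/568 = 68.150
  Physiotherapy, Improved: 145×212/568 = 54.120
  Physiotherapy, No change: 145×103/568 = 26.294
  Physiotherapy, Worsened: 145×253/568 = 64.586
  Watchful waiting, Improved: 161×212/568 = 60.092
  Watchful waiting, No change: 161×103/568 = 29.195
  Watchful waiting, Worsened: 161×253/568 = 71.713
Contributions (O − E)²/E:
  (13 − 40.683)²/40.683 = 18.8371
  (18 − 19.766)²/19.766 = 0.1578
  (78 − 48.551)²/48.551 = 17.8625
  (52 − 57.106)²/57.106 = 0.4565
  (14 − 27.745)²/27.745 = 6.8093
  (87 − 68.150)²/68.150 = 5.2138
  (92 − 54.120)²/54.120 = 26.5132
  (29 − 26.294)²/26.294 = 0.2785
  (24 − 64.586)²/64.586 = 25.5043
  (55 − 60.092)²/60.092 = 0.4315
  (42 − 29.195)²/29.195 = 5.6163
  (64 − 71.713)²/71.713 = 0.8296
χ² = 18.8371 + 0.1578 + 17.8625 + 0.4565 + 6.8093 + 5.2138 + 26.5132 + 0.2785 + 25.5043 + 0.4315 + 5.6163 + 0.8296 = 108.51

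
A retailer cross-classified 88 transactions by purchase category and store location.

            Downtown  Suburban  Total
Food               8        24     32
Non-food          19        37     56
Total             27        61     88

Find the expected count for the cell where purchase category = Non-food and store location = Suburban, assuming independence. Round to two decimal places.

38.82

Row total (Non-food) = 56; column total (Suburban) = 61; grand total N = 88.
Expected count = (row total × column total) / N = 56 × 61 / 88 = 38.82.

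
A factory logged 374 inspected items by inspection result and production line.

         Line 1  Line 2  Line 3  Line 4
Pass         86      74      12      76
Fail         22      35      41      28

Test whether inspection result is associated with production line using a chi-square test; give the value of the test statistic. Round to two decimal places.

56.07

Row totals: 248, 126. Column totals: 108, 109, 53, 104. Grand total N = 374.
Expected counts (row total × column total / N):
  Pass, Line 1: 248×108/374 = 71.615
  Pass, Line 2: 248×109/374 = 72.278
  Pass, Line 3: 248×53/374 = 35.144
  Pass, Line 4: 248×104/374 = 68.963
  Fail, Line 1: 126×108/374 = 36.385
  Fail, Line 2: 126×109/374 = 36.722
  Fail, Line 3: 126×53/374 = 17.856
  Fail, Line 4: 126×104/374 = 35.037
Contributions (O − E)²/E:
  (86 − 71.615)²/71.615 = 2.8895
  (74 − 72.278)²/72.278 = 0.0410
  (12 − 35.144)²/35.144 = 15.2414
  (76 − 68.963)²/68.963 = 0.7181
  (22 − 36.385)²/36.385 = 5.6872
  (35 − 36.722)²/36.722 = 0.0807
  (41 − 17.856)²/17.856 = 29.9980
  (28 − 35.037)²/35.037 = 1.4133
χ² = 2.8895 + 0.0410 + 15.2414 + 0.7181 + 5.6872 + 0.0807 + 29.9980 + 1.4133 = 56.07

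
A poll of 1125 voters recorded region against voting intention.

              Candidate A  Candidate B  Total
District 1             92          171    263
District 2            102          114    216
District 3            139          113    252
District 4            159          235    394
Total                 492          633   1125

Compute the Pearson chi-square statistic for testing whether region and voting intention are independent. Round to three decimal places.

Grand total N = 1125.
Expected counts (row total × column total / N):
  District 1, Candidate A: 263×492/1125 = 115.0187
  District 1, Candidate B: 263×633/1125 = 147.9813
  District 2, Candidate A: 216×492/1125 = 94.4640
  District 2, Candidate B: 216×633/1125 = 121.5360
  District 3, Candidate A: 252×492/1125 = 110.2080
  District 3, Candidate B: 252×633/1125 = 141.7920
  District 4, Candidate A: 394×492/1125 = 172.3093
  District 4, Candidate B: 394×633/1125 = 221.6907
Contributions (O − E)²/E:
  (92 − 115.0187)²/115.0187 = 4.6067
  (171 − 147.9813)²/147.9813 = 3.5806
  (102 − 94.4640)²/94.4640 = 0.6012
  (114 − 121.5360)²/121.5360 = 0.4673
  (139 − 110.2080)²/110.2080 = 7.5220
  (113 − 141.7920)²/141.7920 = 5.8464
  (159 − 172.3093)²/172.3093 = 1.0280
  (235 − 221.6907)²/221.6907 = 0.7990
χ² = 4.6067 + 3.5806 + 0.6012 + 0.4673 + 7.5220 + 5.8464 + 1.0280 + 0.7990 = 24.451

24.451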